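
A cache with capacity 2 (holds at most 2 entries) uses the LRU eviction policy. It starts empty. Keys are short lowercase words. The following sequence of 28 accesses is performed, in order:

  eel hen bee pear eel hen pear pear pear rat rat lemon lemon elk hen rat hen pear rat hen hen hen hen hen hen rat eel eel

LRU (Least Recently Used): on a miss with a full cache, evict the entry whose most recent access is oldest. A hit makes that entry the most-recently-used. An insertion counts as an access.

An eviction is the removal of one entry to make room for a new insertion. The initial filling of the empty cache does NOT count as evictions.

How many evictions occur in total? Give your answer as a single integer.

LRU simulation (capacity=2):
  1. access eel: MISS. Cache (LRU->MRU): [eel]
  2. access hen: MISS. Cache (LRU->MRU): [eel hen]
  3. access bee: MISS, evict eel. Cache (LRU->MRU): [hen bee]
  4. access pear: MISS, evict hen. Cache (LRU->MRU): [bee pear]
  5. access eel: MISS, evict bee. Cache (LRU->MRU): [pear eel]
  6. access hen: MISS, evict pear. Cache (LRU->MRU): [eel hen]
  7. access pear: MISS, evict eel. Cache (LRU->MRU): [hen pear]
  8. access pear: HIT. Cache (LRU->MRU): [hen pear]
  9. access pear: HIT. Cache (LRU->MRU): [hen pear]
  10. access rat: MISS, evict hen. Cache (LRU->MRU): [pear rat]
  11. access rat: HIT. Cache (LRU->MRU): [pear rat]
  12. access lemon: MISS, evict pear. Cache (LRU->MRU): [rat lemon]
  13. access lemon: HIT. Cache (LRU->MRU): [rat lemon]
  14. access elk: MISS, evict rat. Cache (LRU->MRU): [lemon elk]
  15. access hen: MISS, evict lemon. Cache (LRU->MRU): [elk hen]
  16. access rat: MISS, evict elk. Cache (LRU->MRU): [hen rat]
  17. access hen: HIT. Cache (LRU->MRU): [rat hen]
  18. access pear: MISS, evict rat. Cache (LRU->MRU): [hen pear]
  19. access rat: MISS, evict hen. Cache (LRU->MRU): [pear rat]
  20. access hen: MISS, evict pear. Cache (LRU->MRU): [rat hen]
  21. access hen: HIT. Cache (LRU->MRU): [rat hen]
  22. access hen: HIT. Cache (LRU->MRU): [rat hen]
  23. access hen: HIT. Cache (LRU->MRU): [rat hen]
  24. access hen: HIT. Cache (LRU->MRU): [rat hen]
  25. access hen: HIT. Cache (LRU->MRU): [rat hen]
  26. access rat: HIT. Cache (LRU->MRU): [hen rat]
  27. access eel: MISS, evict hen. Cache (LRU->MRU): [rat eel]
  28. access eel: HIT. Cache (LRU->MRU): [rat eel]
Total: 12 hits, 16 misses, 14 evictions

Answer: 14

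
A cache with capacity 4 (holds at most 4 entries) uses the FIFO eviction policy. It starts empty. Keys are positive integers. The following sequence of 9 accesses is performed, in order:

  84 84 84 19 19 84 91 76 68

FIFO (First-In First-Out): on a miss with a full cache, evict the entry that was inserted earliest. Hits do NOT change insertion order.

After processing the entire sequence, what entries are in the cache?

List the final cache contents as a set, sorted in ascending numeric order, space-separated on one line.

FIFO simulation (capacity=4):
  1. access 84: MISS. Cache (old->new): [84]
  2. access 84: HIT. Cache (old->new): [84]
  3. access 84: HIT. Cache (old->new): [84]
  4. access 19: MISS. Cache (old->new): [84 19]
  5. access 19: HIT. Cache (old->new): [84 19]
  6. access 84: HIT. Cache (old->new): [84 19]
  7. access 91: MISS. Cache (old->new): [84 19 91]
  8. access 76: MISS. Cache (old->new): [84 19 91 76]
  9. access 68: MISS, evict 84. Cache (old->new): [19 91 76 68]
Total: 4 hits, 5 misses, 1 evictions

Answer: 19 68 76 91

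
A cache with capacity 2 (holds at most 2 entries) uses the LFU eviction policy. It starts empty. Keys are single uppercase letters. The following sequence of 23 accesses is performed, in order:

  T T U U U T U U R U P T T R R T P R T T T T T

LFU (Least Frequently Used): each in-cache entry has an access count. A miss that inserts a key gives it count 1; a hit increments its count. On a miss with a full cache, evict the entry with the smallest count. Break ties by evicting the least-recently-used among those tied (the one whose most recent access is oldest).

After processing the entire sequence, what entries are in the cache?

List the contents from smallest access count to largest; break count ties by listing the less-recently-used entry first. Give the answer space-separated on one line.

LFU simulation (capacity=2):
  1. access T: MISS. Cache: [T(c=1)]
  2. access T: HIT, count now 2. Cache: [T(c=2)]
  3. access U: MISS. Cache: [U(c=1) T(c=2)]
  4. access U: HIT, count now 2. Cache: [T(c=2) U(c=2)]
  5. access U: HIT, count now 3. Cache: [T(c=2) U(c=3)]
  6. access T: HIT, count now 3. Cache: [U(c=3) T(c=3)]
  7. access U: HIT, count now 4. Cache: [T(c=3) U(c=4)]
  8. access U: HIT, count now 5. Cache: [T(c=3) U(c=5)]
  9. access R: MISS, evict T(c=3). Cache: [R(c=1) U(c=5)]
  10. access U: HIT, count now 6. Cache: [R(c=1) U(c=6)]
  11. access P: MISS, evict R(c=1). Cache: [P(c=1) U(c=6)]
  12. access T: MISS, evict P(c=1). Cache: [T(c=1) U(c=6)]
  13. access T: HIT, count now 2. Cache: [T(c=2) U(c=6)]
  14. access R: MISS, evict T(c=2). Cache: [R(c=1) U(c=6)]
  15. access R: HIT, count now 2. Cache: [R(c=2) U(c=6)]
  16. access T: MISS, evict R(c=2). Cache: [T(c=1) U(c=6)]
  17. access P: MISS, evict T(c=1). Cache: [P(c=1) U(c=6)]
  18. access R: MISS, evict P(c=1). Cache: [R(c=1) U(c=6)]
  19. access T: MISS, evict R(c=1). Cache: [T(c=1) U(c=6)]
  20. access T: HIT, count now 2. Cache: [T(c=2) U(c=6)]
  21. access T: HIT, count now 3. Cache: [T(c=3) U(c=6)]
  22. access T: HIT, count now 4. Cache: [T(c=4) U(c=6)]
  23. access T: HIT, count now 5. Cache: [T(c=5) U(c=6)]
Total: 13 hits, 10 misses, 8 evictions

Answer: T U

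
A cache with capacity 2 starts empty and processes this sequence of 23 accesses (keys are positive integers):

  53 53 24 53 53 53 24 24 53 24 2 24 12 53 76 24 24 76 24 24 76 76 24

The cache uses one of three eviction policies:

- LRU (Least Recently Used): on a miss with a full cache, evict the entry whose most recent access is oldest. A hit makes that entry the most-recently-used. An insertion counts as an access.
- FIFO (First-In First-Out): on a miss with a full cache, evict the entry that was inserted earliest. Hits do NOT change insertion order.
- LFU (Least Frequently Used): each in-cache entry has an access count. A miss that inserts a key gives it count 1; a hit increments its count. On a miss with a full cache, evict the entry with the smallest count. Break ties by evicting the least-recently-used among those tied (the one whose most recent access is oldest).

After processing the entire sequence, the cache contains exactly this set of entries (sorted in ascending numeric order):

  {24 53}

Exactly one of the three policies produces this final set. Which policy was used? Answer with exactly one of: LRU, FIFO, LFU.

Simulating under each policy and comparing final sets:
  LRU: final set = {24 76} -> differs
  FIFO: final set = {24 76} -> differs
  LFU: final set = {24 53} -> MATCHES target
Only LFU produces the target set.

Answer: LFU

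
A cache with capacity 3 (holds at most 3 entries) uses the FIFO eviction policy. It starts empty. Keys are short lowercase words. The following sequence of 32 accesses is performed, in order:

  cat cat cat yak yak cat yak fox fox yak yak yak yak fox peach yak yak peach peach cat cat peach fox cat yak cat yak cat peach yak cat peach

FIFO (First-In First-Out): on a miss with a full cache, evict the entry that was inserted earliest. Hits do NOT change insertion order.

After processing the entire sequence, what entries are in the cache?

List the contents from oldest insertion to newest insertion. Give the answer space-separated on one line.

FIFO simulation (capacity=3):
  1. access cat: MISS. Cache (old->new): [cat]
  2. access cat: HIT. Cache (old->new): [cat]
  3. access cat: HIT. Cache (old->new): [cat]
  4. access yak: MISS. Cache (old->new): [cat yak]
  5. access yak: HIT. Cache (old->new): [cat yak]
  6. access cat: HIT. Cache (old->new): [cat yak]
  7. access yak: HIT. Cache (old->new): [cat yak]
  8. access fox: MISS. Cache (old->new): [cat yak fox]
  9. access fox: HIT. Cache (old->new): [cat yak fox]
  10. access yak: HIT. Cache (old->new): [cat yak fox]
  11. access yak: HIT. Cache (old->new): [cat yak fox]
  12. access yak: HIT. Cache (old->new): [cat yak fox]
  13. access yak: HIT. Cache (old->new): [cat yak fox]
  14. access fox: HIT. Cache (old->new): [cat yak fox]
  15. access peach: MISS, evict cat. Cache (old->new): [yak fox peach]
  16. access yak: HIT. Cache (old->new): [yak fox peach]
  17. access yak: HIT. Cache (old->new): [yak fox peach]
  18. access peach: HIT. Cache (old->new): [yak fox peach]
  19. access peach: HIT. Cache (old->new): [yak fox peach]
  20. access cat: MISS, evict yak. Cache (old->new): [fox peach cat]
  21. access cat: HIT. Cache (old->new): [fox peach cat]
  22. access peach: HIT. Cache (old->new): [fox peach cat]
  23. access fox: HIT. Cache (old->new): [fox peach cat]
  24. access cat: HIT. Cache (old->new): [fox peach cat]
  25. access yak: MISS, evict fox. Cache (old->new): [peach cat yak]
  26. access cat: HIT. Cache (old->new): [peach cat yak]
  27. access yak: HIT. Cache (old->new): [peach cat yak]
  28. access cat: HIT. Cache (old->new): [peach cat yak]
  29. access peach: HIT. Cache (old->new): [peach cat yak]
  30. access yak: HIT. Cache (old->new): [peach cat yak]
  31. access cat: HIT. Cache (old->new): [peach cat yak]
  32. access peach: HIT. Cache (old->new): [peach cat yak]
Total: 26 hits, 6 misses, 3 evictions

Answer: peach cat yak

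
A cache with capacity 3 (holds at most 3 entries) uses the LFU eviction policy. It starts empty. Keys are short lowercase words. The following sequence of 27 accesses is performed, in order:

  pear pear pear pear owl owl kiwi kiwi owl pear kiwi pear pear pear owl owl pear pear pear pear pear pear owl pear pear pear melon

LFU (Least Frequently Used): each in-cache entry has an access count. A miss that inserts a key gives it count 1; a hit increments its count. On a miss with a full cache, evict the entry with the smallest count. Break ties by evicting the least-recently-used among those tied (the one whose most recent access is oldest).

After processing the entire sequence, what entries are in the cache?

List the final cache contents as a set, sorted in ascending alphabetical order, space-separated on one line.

Answer: melon owl pear

Derivation:
LFU simulation (capacity=3):
  1. access pear: MISS. Cache: [pear(c=1)]
  2. access pear: HIT, count now 2. Cache: [pear(c=2)]
  3. access pear: HIT, count now 3. Cache: [pear(c=3)]
  4. access pear: HIT, count now 4. Cache: [pear(c=4)]
  5. access owl: MISS. Cache: [owl(c=1) pear(c=4)]
  6. access owl: HIT, count now 2. Cache: [owl(c=2) pear(c=4)]
  7. access kiwi: MISS. Cache: [kiwi(c=1) owl(c=2) pear(c=4)]
  8. access kiwi: HIT, count now 2. Cache: [owl(c=2) kiwi(c=2) pear(c=4)]
  9. access owl: HIT, count now 3. Cache: [kiwi(c=2) owl(c=3) pear(c=4)]
  10. access pear: HIT, count now 5. Cache: [kiwi(c=2) owl(c=3) pear(c=5)]
  11. access kiwi: HIT, count now 3. Cache: [owl(c=3) kiwi(c=3) pear(c=5)]
  12. access pear: HIT, count now 6. Cache: [owl(c=3) kiwi(c=3) pear(c=6)]
  13. access pear: HIT, count now 7. Cache: [owl(c=3) kiwi(c=3) pear(c=7)]
  14. access pear: HIT, count now 8. Cache: [owl(c=3) kiwi(c=3) pear(c=8)]
  15. access owl: HIT, count now 4. Cache: [kiwi(c=3) owl(c=4) pear(c=8)]
  16. access owl: HIT, count now 5. Cache: [kiwi(c=3) owl(c=5) pear(c=8)]
  17. access pear: HIT, count now 9. Cache: [kiwi(c=3) owl(c=5) pear(c=9)]
  18. access pear: HIT, count now 10. Cache: [kiwi(c=3) owl(c=5) pear(c=10)]
  19. access pear: HIT, count now 11. Cache: [kiwi(c=3) owl(c=5) pear(c=11)]
  20. access pear: HIT, count now 12. Cache: [kiwi(c=3) owl(c=5) pear(c=12)]
  21. access pear: HIT, count now 13. Cache: [kiwi(c=3) owl(c=5) pear(c=13)]
  22. access pear: HIT, count now 14. Cache: [kiwi(c=3) owl(c=5) pear(c=14)]
  23. access owl: HIT, count now 6. Cache: [kiwi(c=3) owl(c=6) pear(c=14)]
  24. access pear: HIT, count now 15. Cache: [kiwi(c=3) owl(c=6) pear(c=15)]
  25. access pear: HIT, count now 16. Cache: [kiwi(c=3) owl(c=6) pear(c=16)]
  26. access pear: HIT, count now 17. Cache: [kiwi(c=3) owl(c=6) pear(c=17)]
  27. access melon: MISS, evict kiwi(c=3). Cache: [melon(c=1) owl(c=6) pear(c=17)]
Total: 23 hits, 4 misses, 1 evictions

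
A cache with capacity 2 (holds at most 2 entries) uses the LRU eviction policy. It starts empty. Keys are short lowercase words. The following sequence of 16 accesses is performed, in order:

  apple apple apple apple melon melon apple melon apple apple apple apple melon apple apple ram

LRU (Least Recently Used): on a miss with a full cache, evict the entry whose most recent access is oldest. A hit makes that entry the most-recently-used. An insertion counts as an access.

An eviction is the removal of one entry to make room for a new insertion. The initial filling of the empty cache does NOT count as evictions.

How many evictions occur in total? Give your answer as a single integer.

Answer: 1

Derivation:
LRU simulation (capacity=2):
  1. access apple: MISS. Cache (LRU->MRU): [apple]
  2. access apple: HIT. Cache (LRU->MRU): [apple]
  3. access apple: HIT. Cache (LRU->MRU): [apple]
  4. access apple: HIT. Cache (LRU->MRU): [apple]
  5. access melon: MISS. Cache (LRU->MRU): [apple melon]
  6. access melon: HIT. Cache (LRU->MRU): [apple melon]
  7. access apple: HIT. Cache (LRU->MRU): [melon apple]
  8. access melon: HIT. Cache (LRU->MRU): [apple melon]
  9. access apple: HIT. Cache (LRU->MRU): [melon apple]
  10. access apple: HIT. Cache (LRU->MRU): [melon apple]
  11. access apple: HIT. Cache (LRU->MRU): [melon apple]
  12. access apple: HIT. Cache (LRU->MRU): [melon apple]
  13. access melon: HIT. Cache (LRU->MRU): [apple melon]
  14. access apple: HIT. Cache (LRU->MRU): [melon apple]
  15. access apple: HIT. Cache (LRU->MRU): [melon apple]
  16. access ram: MISS, evict melon. Cache (LRU->MRU): [apple ram]
Total: 13 hits, 3 misses, 1 evictions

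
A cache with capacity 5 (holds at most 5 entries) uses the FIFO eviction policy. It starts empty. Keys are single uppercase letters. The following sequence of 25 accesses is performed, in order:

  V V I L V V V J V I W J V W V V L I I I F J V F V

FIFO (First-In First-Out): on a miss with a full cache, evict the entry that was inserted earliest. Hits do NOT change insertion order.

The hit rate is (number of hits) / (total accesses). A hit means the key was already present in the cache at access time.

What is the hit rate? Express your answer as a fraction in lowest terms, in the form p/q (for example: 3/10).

Answer: 18/25

Derivation:
FIFO simulation (capacity=5):
  1. access V: MISS. Cache (old->new): [V]
  2. access V: HIT. Cache (old->new): [V]
  3. access I: MISS. Cache (old->new): [V I]
  4. access L: MISS. Cache (old->new): [V I L]
  5. access V: HIT. Cache (old->new): [V I L]
  6. access V: HIT. Cache (old->new): [V I L]
  7. access V: HIT. Cache (old->new): [V I L]
  8. access J: MISS. Cache (old->new): [V I L J]
  9. access V: HIT. Cache (old->new): [V I L J]
  10. access I: HIT. Cache (old->new): [V I L J]
  11. access W: MISS. Cache (old->new): [V I L J W]
  12. access J: HIT. Cache (old->new): [V I L J W]
  13. access V: HIT. Cache (old->new): [V I L J W]
  14. access W: HIT. Cache (old->new): [V I L J W]
  15. access V: HIT. Cache (old->new): [V I L J W]
  16. access V: HIT. Cache (old->new): [V I L J W]
  17. access L: HIT. Cache (old->new): [V I L J W]
  18. access I: HIT. Cache (old->new): [V I L J W]
  19. access I: HIT. Cache (old->new): [V I L J W]
  20. access I: HIT. Cache (old->new): [V I L J W]
  21. access F: MISS, evict V. Cache (old->new): [I L J W F]
  22. access J: HIT. Cache (old->new): [I L J W F]
  23. access V: MISS, evict I. Cache (old->new): [L J W F V]
  24. access F: HIT. Cache (old->new): [L J W F V]
  25. access V: HIT. Cache (old->new): [L J W F V]
Total: 18 hits, 7 misses, 2 evictions

Hit rate = 18/25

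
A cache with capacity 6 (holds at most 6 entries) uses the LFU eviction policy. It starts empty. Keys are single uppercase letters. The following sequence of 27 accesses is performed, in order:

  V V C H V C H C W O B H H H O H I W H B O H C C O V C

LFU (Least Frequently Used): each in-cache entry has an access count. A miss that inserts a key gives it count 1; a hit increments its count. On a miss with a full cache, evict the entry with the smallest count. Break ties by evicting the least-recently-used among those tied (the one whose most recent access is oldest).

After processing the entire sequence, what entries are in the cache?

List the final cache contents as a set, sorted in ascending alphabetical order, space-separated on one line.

Answer: B C H O V W

Derivation:
LFU simulation (capacity=6):
  1. access V: MISS. Cache: [V(c=1)]
  2. access V: HIT, count now 2. Cache: [V(c=2)]
  3. access C: MISS. Cache: [C(c=1) V(c=2)]
  4. access H: MISS. Cache: [C(c=1) H(c=1) V(c=2)]
  5. access V: HIT, count now 3. Cache: [C(c=1) H(c=1) V(c=3)]
  6. access C: HIT, count now 2. Cache: [H(c=1) C(c=2) V(c=3)]
  7. access H: HIT, count now 2. Cache: [C(c=2) H(c=2) V(c=3)]
  8. access C: HIT, count now 3. Cache: [H(c=2) V(c=3) C(c=3)]
  9. access W: MISS. Cache: [W(c=1) H(c=2) V(c=3) C(c=3)]
  10. access O: MISS. Cache: [W(c=1) O(c=1) H(c=2) V(c=3) C(c=3)]
  11. access B: MISS. Cache: [W(c=1) O(c=1) B(c=1) H(c=2) V(c=3) C(c=3)]
  12. access H: HIT, count now 3. Cache: [W(c=1) O(c=1) B(c=1) V(c=3) C(c=3) H(c=3)]
  13. access H: HIT, count now 4. Cache: [W(c=1) O(c=1) B(c=1) V(c=3) C(c=3) H(c=4)]
  14. access H: HIT, count now 5. Cache: [W(c=1) O(c=1) B(c=1) V(c=3) C(c=3) H(c=5)]
  15. access O: HIT, count now 2. Cache: [W(c=1) B(c=1) O(c=2) V(c=3) C(c=3) H(c=5)]
  16. access H: HIT, count now 6. Cache: [W(c=1) B(c=1) O(c=2) V(c=3) C(c=3) H(c=6)]
  17. access I: MISS, evict W(c=1). Cache: [B(c=1) I(c=1) O(c=2) V(c=3) C(c=3) H(c=6)]
  18. access W: MISS, evict B(c=1). Cache: [I(c=1) W(c=1) O(c=2) V(c=3) C(c=3) H(c=6)]
  19. access H: HIT, count now 7. Cache: [I(c=1) W(c=1) O(c=2) V(c=3) C(c=3) H(c=7)]
  20. access B: MISS, evict I(c=1). Cache: [W(c=1) B(c=1) O(c=2) V(c=3) C(c=3) H(c=7)]
  21. access O: HIT, count now 3. Cache: [W(c=1) B(c=1) V(c=3) C(c=3) O(c=3) H(c=7)]
  22. access H: HIT, count now 8. Cache: [W(c=1) B(c=1) V(c=3) C(c=3) O(c=3) H(c=8)]
  23. access C: HIT, count now 4. Cache: [W(c=1) B(c=1) V(c=3) O(c=3) C(c=4) H(c=8)]
  24. access C: HIT, count now 5. Cache: [W(c=1) B(c=1) V(c=3) O(c=3) C(c=5) H(c=8)]
  25. access O: HIT, count now 4. Cache: [W(c=1) B(c=1) V(c=3) O(c=4) C(c=5) H(c=8)]
  26. access V: HIT, count now 4. Cache: [W(c=1) B(c=1) O(c=4) V(c=4) C(c=5) H(c=8)]
  27. access C: HIT, count now 6. Cache: [W(c=1) B(c=1) O(c=4) V(c=4) C(c=6) H(c=8)]
Total: 18 hits, 9 misses, 3 evictions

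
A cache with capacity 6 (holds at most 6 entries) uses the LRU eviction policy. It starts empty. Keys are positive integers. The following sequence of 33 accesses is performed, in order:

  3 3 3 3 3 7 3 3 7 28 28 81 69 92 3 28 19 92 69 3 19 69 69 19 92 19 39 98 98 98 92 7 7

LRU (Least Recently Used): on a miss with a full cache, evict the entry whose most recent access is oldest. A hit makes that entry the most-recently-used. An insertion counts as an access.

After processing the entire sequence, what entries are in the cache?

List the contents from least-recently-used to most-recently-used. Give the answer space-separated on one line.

Answer: 69 19 39 98 92 7

Derivation:
LRU simulation (capacity=6):
  1. access 3: MISS. Cache (LRU->MRU): [3]
  2. access 3: HIT. Cache (LRU->MRU): [3]
  3. access 3: HIT. Cache (LRU->MRU): [3]
  4. access 3: HIT. Cache (LRU->MRU): [3]
  5. access 3: HIT. Cache (LRU->MRU): [3]
  6. access 7: MISS. Cache (LRU->MRU): [3 7]
  7. access 3: HIT. Cache (LRU->MRU): [7 3]
  8. access 3: HIT. Cache (LRU->MRU): [7 3]
  9. access 7: HIT. Cache (LRU->MRU): [3 7]
  10. access 28: MISS. Cache (LRU->MRU): [3 7 28]
  11. access 28: HIT. Cache (LRU->MRU): [3 7 28]
  12. access 81: MISS. Cache (LRU->MRU): [3 7 28 81]
  13. access 69: MISS. Cache (LRU->MRU): [3 7 28 81 69]
  14. access 92: MISS. Cache (LRU->MRU): [3 7 28 81 69 92]
  15. access 3: HIT. Cache (LRU->MRU): [7 28 81 69 92 3]
  16. access 28: HIT. Cache (LRU->MRU): [7 81 69 92 3 28]
  17. access 19: MISS, evict 7. Cache (LRU->MRU): [81 69 92 3 28 19]
  18. access 92: HIT. Cache (LRU->MRU): [81 69 3 28 19 92]
  19. access 69: HIT. Cache (LRU->MRU): [81 3 28 19 92 69]
  20. access 3: HIT. Cache (LRU->MRU): [81 28 19 92 69 3]
  21. access 19: HIT. Cache (LRU->MRU): [81 28 92 69 3 19]
  22. access 69: HIT. Cache (LRU->MRU): [81 28 92 3 19 69]
  23. access 69: HIT. Cache (LRU->MRU): [81 28 92 3 19 69]
  24. access 19: HIT. Cache (LRU->MRU): [81 28 92 3 69 19]
  25. access 92: HIT. Cache (LRU->MRU): [81 28 3 69 19 92]
  26. access 19: HIT. Cache (LRU->MRU): [81 28 3 69 92 19]
  27. access 39: MISS, evict 81. Cache (LRU->MRU): [28 3 69 92 19 39]
  28. access 98: MISS, evict 28. Cache (LRU->MRU): [3 69 92 19 39 98]
  29. access 98: HIT. Cache (LRU->MRU): [3 69 92 19 39 98]
  30. access 98: HIT. Cache (LRU->MRU): [3 69 92 19 39 98]
  31. access 92: HIT. Cache (LRU->MRU): [3 69 19 39 98 92]
  32. access 7: MISS, evict 3. Cache (LRU->MRU): [69 19 39 98 92 7]
  33. access 7: HIT. Cache (LRU->MRU): [69 19 39 98 92 7]
Total: 23 hits, 10 misses, 4 evictions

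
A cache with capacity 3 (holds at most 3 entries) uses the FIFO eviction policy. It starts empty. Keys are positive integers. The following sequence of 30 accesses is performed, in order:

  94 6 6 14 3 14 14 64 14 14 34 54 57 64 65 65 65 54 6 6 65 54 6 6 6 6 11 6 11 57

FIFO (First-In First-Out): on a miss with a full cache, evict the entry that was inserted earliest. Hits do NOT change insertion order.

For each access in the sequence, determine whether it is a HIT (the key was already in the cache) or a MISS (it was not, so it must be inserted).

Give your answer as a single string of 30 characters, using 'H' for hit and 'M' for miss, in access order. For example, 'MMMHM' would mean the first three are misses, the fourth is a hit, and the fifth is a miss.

FIFO simulation (capacity=3):
  1. access 94: MISS. Cache (old->new): [94]
  2. access 6: MISS. Cache (old->new): [94 6]
  3. access 6: HIT. Cache (old->new): [94 6]
  4. access 14: MISS. Cache (old->new): [94 6 14]
  5. access 3: MISS, evict 94. Cache (old->new): [6 14 3]
  6. access 14: HIT. Cache (old->new): [6 14 3]
  7. access 14: HIT. Cache (old->new): [6 14 3]
  8. access 64: MISS, evict 6. Cache (old->new): [14 3 64]
  9. access 14: HIT. Cache (old->new): [14 3 64]
  10. access 14: HIT. Cache (old->new): [14 3 64]
  11. access 34: MISS, evict 14. Cache (old->new): [3 64 34]
  12. access 54: MISS, evict 3. Cache (old->new): [64 34 54]
  13. access 57: MISS, evict 64. Cache (old->new): [34 54 57]
  14. access 64: MISS, evict 34. Cache (old->new): [54 57 64]
  15. access 65: MISS, evict 54. Cache (old->new): [57 64 65]
  16. access 65: HIT. Cache (old->new): [57 64 65]
  17. access 65: HIT. Cache (old->new): [57 64 65]
  18. access 54: MISS, evict 57. Cache (old->new): [64 65 54]
  19. access 6: MISS, evict 64. Cache (old->new): [65 54 6]
  20. access 6: HIT. Cache (old->new): [65 54 6]
  21. access 65: HIT. Cache (old->new): [65 54 6]
  22. access 54: HIT. Cache (old->new): [65 54 6]
  23. access 6: HIT. Cache (old->new): [65 54 6]
  24. access 6: HIT. Cache (old->new): [65 54 6]
  25. access 6: HIT. Cache (old->new): [65 54 6]
  26. access 6: HIT. Cache (old->new): [65 54 6]
  27. access 11: MISS, evict 65. Cache (old->new): [54 6 11]
  28. access 6: HIT. Cache (old->new): [54 6 11]
  29. access 11: HIT. Cache (old->new): [54 6 11]
  30. access 57: MISS, evict 54. Cache (old->new): [6 11 57]
Total: 16 hits, 14 misses, 11 evictions

Answer: MMHMMHHMHHMMMMMHHMMHHHHHHHMHHM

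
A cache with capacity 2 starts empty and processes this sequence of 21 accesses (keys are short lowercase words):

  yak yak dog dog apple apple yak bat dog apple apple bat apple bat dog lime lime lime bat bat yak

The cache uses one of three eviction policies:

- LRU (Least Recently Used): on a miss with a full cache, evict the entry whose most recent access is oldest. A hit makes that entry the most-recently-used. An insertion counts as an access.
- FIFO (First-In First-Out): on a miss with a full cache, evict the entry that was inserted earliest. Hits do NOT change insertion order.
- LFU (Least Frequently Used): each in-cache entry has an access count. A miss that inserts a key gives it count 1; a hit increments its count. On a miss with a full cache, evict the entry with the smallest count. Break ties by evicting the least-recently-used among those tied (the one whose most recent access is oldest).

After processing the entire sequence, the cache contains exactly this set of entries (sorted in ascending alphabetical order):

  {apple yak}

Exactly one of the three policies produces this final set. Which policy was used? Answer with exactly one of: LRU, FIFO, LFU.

Simulating under each policy and comparing final sets:
  LRU: final set = {bat yak} -> differs
  FIFO: final set = {bat yak} -> differs
  LFU: final set = {apple yak} -> MATCHES target
Only LFU produces the target set.

Answer: LFU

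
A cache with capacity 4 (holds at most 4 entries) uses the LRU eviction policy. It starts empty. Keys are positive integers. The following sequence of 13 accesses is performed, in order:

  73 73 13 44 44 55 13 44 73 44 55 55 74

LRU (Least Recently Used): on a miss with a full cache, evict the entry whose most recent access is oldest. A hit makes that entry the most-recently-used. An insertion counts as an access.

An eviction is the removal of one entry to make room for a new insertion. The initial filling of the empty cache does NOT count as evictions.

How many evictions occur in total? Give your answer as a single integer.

LRU simulation (capacity=4):
  1. access 73: MISS. Cache (LRU->MRU): [73]
  2. access 73: HIT. Cache (LRU->MRU): [73]
  3. access 13: MISS. Cache (LRU->MRU): [73 13]
  4. access 44: MISS. Cache (LRU->MRU): [73 13 44]
  5. access 44: HIT. Cache (LRU->MRU): [73 13 44]
  6. access 55: MISS. Cache (LRU->MRU): [73 13 44 55]
  7. access 13: HIT. Cache (LRU->MRU): [73 44 55 13]
  8. access 44: HIT. Cache (LRU->MRU): [73 55 13 44]
  9. access 73: HIT. Cache (LRU->MRU): [55 13 44 73]
  10. access 44: HIT. Cache (LRU->MRU): [55 13 73 44]
  11. access 55: HIT. Cache (LRU->MRU): [13 73 44 55]
  12. access 55: HIT. Cache (LRU->MRU): [13 73 44 55]
  13. access 74: MISS, evict 13. Cache (LRU->MRU): [73 44 55 74]
Total: 8 hits, 5 misses, 1 evictions

Answer: 1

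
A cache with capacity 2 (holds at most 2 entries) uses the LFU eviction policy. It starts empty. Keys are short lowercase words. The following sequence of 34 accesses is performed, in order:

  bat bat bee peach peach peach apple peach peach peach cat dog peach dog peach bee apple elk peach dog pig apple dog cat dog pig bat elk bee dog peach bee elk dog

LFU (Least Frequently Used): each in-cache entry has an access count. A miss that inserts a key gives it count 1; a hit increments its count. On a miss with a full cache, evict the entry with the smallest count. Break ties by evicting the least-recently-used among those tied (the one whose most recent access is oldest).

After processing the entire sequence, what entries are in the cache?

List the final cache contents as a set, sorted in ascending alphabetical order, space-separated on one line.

Answer: dog peach

Derivation:
LFU simulation (capacity=2):
  1. access bat: MISS. Cache: [bat(c=1)]
  2. access bat: HIT, count now 2. Cache: [bat(c=2)]
  3. access bee: MISS. Cache: [bee(c=1) bat(c=2)]
  4. access peach: MISS, evict bee(c=1). Cache: [peach(c=1) bat(c=2)]
  5. access peach: HIT, count now 2. Cache: [bat(c=2) peach(c=2)]
  6. access peach: HIT, count now 3. Cache: [bat(c=2) peach(c=3)]
  7. access apple: MISS, evict bat(c=2). Cache: [apple(c=1) peach(c=3)]
  8. access peach: HIT, count now 4. Cache: [apple(c=1) peach(c=4)]
  9. access peach: HIT, count now 5. Cache: [apple(c=1) peach(c=5)]
  10. access peach: HIT, count now 6. Cache: [apple(c=1) peach(c=6)]
  11. access cat: MISS, evict apple(c=1). Cache: [cat(c=1) peach(c=6)]
  12. access dog: MISS, evict cat(c=1). Cache: [dog(c=1) peach(c=6)]
  13. access peach: HIT, count now 7. Cache: [dog(c=1) peach(c=7)]
  14. access dog: HIT, count now 2. Cache: [dog(c=2) peach(c=7)]
  15. access peach: HIT, count now 8. Cache: [dog(c=2) peach(c=8)]
  16. access bee: MISS, evict dog(c=2). Cache: [bee(c=1) peach(c=8)]
  17. access apple: MISS, evict bee(c=1). Cache: [apple(c=1) peach(c=8)]
  18. access elk: MISS, evict apple(c=1). Cache: [elk(c=1) peach(c=8)]
  19. access peach: HIT, count now 9. Cache: [elk(c=1) peach(c=9)]
  20. access dog: MISS, evict elk(c=1). Cache: [dog(c=1) peach(c=9)]
  21. access pig: MISS, evict dog(c=1). Cache: [pig(c=1) peach(c=9)]
  22. access apple: MISS, evict pig(c=1). Cache: [apple(c=1) peach(c=9)]
  23. access dog: MISS, evict apple(c=1). Cache: [dog(c=1) peach(c=9)]
  24. access cat: MISS, evict dog(c=1). Cache: [cat(c=1) peach(c=9)]
  25. access dog: MISS, evict cat(c=1). Cache: [dog(c=1) peach(c=9)]
  26. access pig: MISS, evict dog(c=1). Cache: [pig(c=1) peach(c=9)]
  27. access bat: MISS, evict pig(c=1). Cache: [bat(c=1) peach(c=9)]
  28. access elk: MISS, evict bat(c=1). Cache: [elk(c=1) peach(c=9)]
  29. access bee: MISS, evict elk(c=1). Cache: [bee(c=1) peach(c=9)]
  30. access dog: MISS, evict bee(c=1). Cache: [dog(c=1) peach(c=9)]
  31. access peach: HIT, count now 10. Cache: [dog(c=1) peach(c=10)]
  32. access bee: MISS, evict dog(c=1). Cache: [bee(c=1) peach(c=10)]
  33. access elk: MISS, evict bee(c=1). Cache: [elk(c=1) peach(c=10)]
  34. access dog: MISS, evict elk(c=1). Cache: [dog(c=1) peach(c=10)]
Total: 11 hits, 23 misses, 21 evictions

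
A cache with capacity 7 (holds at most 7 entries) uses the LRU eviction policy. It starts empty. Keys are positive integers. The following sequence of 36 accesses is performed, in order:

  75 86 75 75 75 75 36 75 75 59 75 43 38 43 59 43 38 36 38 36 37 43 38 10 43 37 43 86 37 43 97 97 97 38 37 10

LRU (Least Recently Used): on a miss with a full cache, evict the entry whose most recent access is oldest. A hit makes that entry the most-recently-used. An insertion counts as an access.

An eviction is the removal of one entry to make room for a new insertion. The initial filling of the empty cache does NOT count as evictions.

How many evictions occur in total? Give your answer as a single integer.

Answer: 3

Derivation:
LRU simulation (capacity=7):
  1. access 75: MISS. Cache (LRU->MRU): [75]
  2. access 86: MISS. Cache (LRU->MRU): [75 86]
  3. access 75: HIT. Cache (LRU->MRU): [86 75]
  4. access 75: HIT. Cache (LRU->MRU): [86 75]
  5. access 75: HIT. Cache (LRU->MRU): [86 75]
  6. access 75: HIT. Cache (LRU->MRU): [86 75]
  7. access 36: MISS. Cache (LRU->MRU): [86 75 36]
  8. access 75: HIT. Cache (LRU->MRU): [86 36 75]
  9. access 75: HIT. Cache (LRU->MRU): [86 36 75]
  10. access 59: MISS. Cache (LRU->MRU): [86 36 75 59]
  11. access 75: HIT. Cache (LRU->MRU): [86 36 59 75]
  12. access 43: MISS. Cache (LRU->MRU): [86 36 59 75 43]
  13. access 38: MISS. Cache (LRU->MRU): [86 36 59 75 43 38]
  14. access 43: HIT. Cache (LRU->MRU): [86 36 59 75 38 43]
  15. access 59: HIT. Cache (LRU->MRU): [86 36 75 38 43 59]
  16. access 43: HIT. Cache (LRU->MRU): [86 36 75 38 59 43]
  17. access 38: HIT. Cache (LRU->MRU): [86 36 75 59 43 38]
  18. access 36: HIT. Cache (LRU->MRU): [86 75 59 43 38 36]
  19. access 38: HIT. Cache (LRU->MRU): [86 75 59 43 36 38]
  20. access 36: HIT. Cache (LRU->MRU): [86 75 59 43 38 36]
  21. access 37: MISS. Cache (LRU->MRU): [86 75 59 43 38 36 37]
  22. access 43: HIT. Cache (LRU->MRU): [86 75 59 38 36 37 43]
  23. access 38: HIT. Cache (LRU->MRU): [86 75 59 36 37 43 38]
  24. access 10: MISS, evict 86. Cache (LRU->MRU): [75 59 36 37 43 38 10]
  25. access 43: HIT. Cache (LRU->MRU): [75 59 36 37 38 10 43]
  26. access 37: HIT. Cache (LRU->MRU): [75 59 36 38 10 43 37]
  27. access 43: HIT. Cache (LRU->MRU): [75 59 36 38 10 37 43]
  28. access 86: MISS, evict 75. Cache (LRU->MRU): [59 36 38 10 37 43 86]
  29. access 37: HIT. Cache (LRU->MRU): [59 36 38 10 43 86 37]
  30. access 43: HIT. Cache (LRU->MRU): [59 36 38 10 86 37 43]
  31. access 97: MISS, evict 59. Cache (LRU->MRU): [36 38 10 86 37 43 97]
  32. access 97: HIT. Cache (LRU->MRU): [36 38 10 86 37 43 97]
  33. access 97: HIT. Cache (LRU->MRU): [36 38 10 86 37 43 97]
  34. access 38: HIT. Cache (LRU->MRU): [36 10 86 37 43 97 38]
  35. access 37: HIT. Cache (LRU->MRU): [36 10 86 43 97 38 37]
  36. access 10: HIT. Cache (LRU->MRU): [36 86 43 97 38 37 10]
Total: 26 hits, 10 misses, 3 evictions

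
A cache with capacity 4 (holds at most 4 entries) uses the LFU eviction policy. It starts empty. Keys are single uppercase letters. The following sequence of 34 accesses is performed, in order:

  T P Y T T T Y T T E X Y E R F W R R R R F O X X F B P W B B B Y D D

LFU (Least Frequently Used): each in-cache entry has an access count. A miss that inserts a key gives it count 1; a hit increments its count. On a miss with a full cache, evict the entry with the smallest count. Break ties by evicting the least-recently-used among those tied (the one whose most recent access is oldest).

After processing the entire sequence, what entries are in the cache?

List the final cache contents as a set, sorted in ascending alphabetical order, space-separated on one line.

LFU simulation (capacity=4):
  1. access T: MISS. Cache: [T(c=1)]
  2. access P: MISS. Cache: [T(c=1) P(c=1)]
  3. access Y: MISS. Cache: [T(c=1) P(c=1) Y(c=1)]
  4. access T: HIT, count now 2. Cache: [P(c=1) Y(c=1) T(c=2)]
  5. access T: HIT, count now 3. Cache: [P(c=1) Y(c=1) T(c=3)]
  6. access T: HIT, count now 4. Cache: [P(c=1) Y(c=1) T(c=4)]
  7. access Y: HIT, count now 2. Cache: [P(c=1) Y(c=2) T(c=4)]
  8. access T: HIT, count now 5. Cache: [P(c=1) Y(c=2) T(c=5)]
  9. access T: HIT, count now 6. Cache: [P(c=1) Y(c=2) T(c=6)]
  10. access E: MISS. Cache: [P(c=1) E(c=1) Y(c=2) T(c=6)]
  11. access X: MISS, evict P(c=1). Cache: [E(c=1) X(c=1) Y(c=2) T(c=6)]
  12. access Y: HIT, count now 3. Cache: [E(c=1) X(c=1) Y(c=3) T(c=6)]
  13. access E: HIT, count now 2. Cache: [X(c=1) E(c=2) Y(c=3) T(c=6)]
  14. access R: MISS, evict X(c=1). Cache: [R(c=1) E(c=2) Y(c=3) T(c=6)]
  15. access F: MISS, evict R(c=1). Cache: [F(c=1) E(c=2) Y(c=3) T(c=6)]
  16. access W: MISS, evict F(c=1). Cache: [W(c=1) E(c=2) Y(c=3) T(c=6)]
  17. access R: MISS, evict W(c=1). Cache: [R(c=1) E(c=2) Y(c=3) T(c=6)]
  18. access R: HIT, count now 2. Cache: [E(c=2) R(c=2) Y(c=3) T(c=6)]
  19. access R: HIT, count now 3. Cache: [E(c=2) Y(c=3) R(c=3) T(c=6)]
  20. access R: HIT, count now 4. Cache: [E(c=2) Y(c=3) R(c=4) T(c=6)]
  21. access F: MISS, evict E(c=2). Cache: [F(c=1) Y(c=3) R(c=4) T(c=6)]
  22. access O: MISS, evict F(c=1). Cache: [O(c=1) Y(c=3) R(c=4) T(c=6)]
  23. access X: MISS, evict O(c=1). Cache: [X(c=1) Y(c=3) R(c=4) T(c=6)]
  24. access X: HIT, count now 2. Cache: [X(c=2) Y(c=3) R(c=4) T(c=6)]
  25. access F: MISS, evict X(c=2). Cache: [F(c=1) Y(c=3) R(c=4) T(c=6)]
  26. access B: MISS, evict F(c=1). Cache: [B(c=1) Y(c=3) R(c=4) T(c=6)]
  27. access P: MISS, evict B(c=1). Cache: [P(c=1) Y(c=3) R(c=4) T(c=6)]
  28. access W: MISS, evict P(c=1). Cache: [W(c=1) Y(c=3) R(c=4) T(c=6)]
  29. access B: MISS, evict W(c=1). Cache: [B(c=1) Y(c=3) R(c=4) T(c=6)]
  30. access B: HIT, count now 2. Cache: [B(c=2) Y(c=3) R(c=4) T(c=6)]
  31. access B: HIT, count now 3. Cache: [Y(c=3) B(c=3) R(c=4) T(c=6)]
  32. access Y: HIT, count now 4. Cache: [B(c=3) R(c=4) Y(c=4) T(c=6)]
  33. access D: MISS, evict B(c=3). Cache: [D(c=1) R(c=4) Y(c=4) T(c=6)]
  34. access D: HIT, count now 2. Cache: [D(c=2) R(c=4) Y(c=4) T(c=6)]
Total: 16 hits, 18 misses, 14 evictions

Answer: D R T Y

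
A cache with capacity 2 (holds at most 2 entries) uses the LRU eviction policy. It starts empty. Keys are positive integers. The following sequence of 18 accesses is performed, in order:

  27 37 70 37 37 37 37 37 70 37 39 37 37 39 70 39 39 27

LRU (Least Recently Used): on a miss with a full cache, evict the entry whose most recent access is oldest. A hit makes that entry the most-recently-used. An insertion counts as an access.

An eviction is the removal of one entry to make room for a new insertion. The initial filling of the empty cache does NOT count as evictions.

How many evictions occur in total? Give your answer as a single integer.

Answer: 4

Derivation:
LRU simulation (capacity=2):
  1. access 27: MISS. Cache (LRU->MRU): [27]
  2. access 37: MISS. Cache (LRU->MRU): [27 37]
  3. access 70: MISS, evict 27. Cache (LRU->MRU): [37 70]
  4. access 37: HIT. Cache (LRU->MRU): [70 37]
  5. access 37: HIT. Cache (LRU->MRU): [70 37]
  6. access 37: HIT. Cache (LRU->MRU): [70 37]
  7. access 37: HIT. Cache (LRU->MRU): [70 37]
  8. access 37: HIT. Cache (LRU->MRU): [70 37]
  9. access 70: HIT. Cache (LRU->MRU): [37 70]
  10. access 37: HIT. Cache (LRU->MRU): [70 37]
  11. access 39: MISS, evict 70. Cache (LRU->MRU): [37 39]
  12. access 37: HIT. Cache (LRU->MRU): [39 37]
  13. access 37: HIT. Cache (LRU->MRU): [39 37]
  14. access 39: HIT. Cache (LRU->MRU): [37 39]
  15. access 70: MISS, evict 37. Cache (LRU->MRU): [39 70]
  16. access 39: HIT. Cache (LRU->MRU): [70 39]
  17. access 39: HIT. Cache (LRU->MRU): [70 39]
  18. access 27: MISS, evict 70. Cache (LRU->MRU): [39 27]
Total: 12 hits, 6 misses, 4 evictions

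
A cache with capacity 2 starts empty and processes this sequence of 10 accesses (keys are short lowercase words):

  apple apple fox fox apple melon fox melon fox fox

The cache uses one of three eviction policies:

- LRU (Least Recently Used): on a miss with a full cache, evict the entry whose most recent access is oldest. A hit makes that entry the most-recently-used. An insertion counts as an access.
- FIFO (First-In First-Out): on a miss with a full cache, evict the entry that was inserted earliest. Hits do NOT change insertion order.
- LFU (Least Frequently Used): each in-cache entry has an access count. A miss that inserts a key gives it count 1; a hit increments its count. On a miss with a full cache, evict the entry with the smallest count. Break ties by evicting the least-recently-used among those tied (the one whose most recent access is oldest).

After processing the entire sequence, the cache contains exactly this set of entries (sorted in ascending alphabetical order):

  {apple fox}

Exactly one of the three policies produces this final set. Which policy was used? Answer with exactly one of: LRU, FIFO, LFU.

Answer: LFU

Derivation:
Simulating under each policy and comparing final sets:
  LRU: final set = {fox melon} -> differs
  FIFO: final set = {fox melon} -> differs
  LFU: final set = {apple fox} -> MATCHES target
Only LFU produces the target set.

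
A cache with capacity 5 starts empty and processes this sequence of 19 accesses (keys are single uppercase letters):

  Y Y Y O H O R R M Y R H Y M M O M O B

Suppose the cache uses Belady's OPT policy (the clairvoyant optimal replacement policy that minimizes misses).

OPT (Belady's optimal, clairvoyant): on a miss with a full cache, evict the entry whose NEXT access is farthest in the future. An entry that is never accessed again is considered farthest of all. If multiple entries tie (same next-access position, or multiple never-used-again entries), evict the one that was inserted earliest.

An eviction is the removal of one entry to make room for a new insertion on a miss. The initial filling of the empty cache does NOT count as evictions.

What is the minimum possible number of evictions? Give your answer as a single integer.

OPT (Belady) simulation (capacity=5):
  1. access Y: MISS. Cache: [Y]
  2. access Y: HIT. Next use of Y: step 3. Cache: [Y]
  3. access Y: HIT. Next use of Y: step 10. Cache: [Y]
  4. access O: MISS. Cache: [Y O]
  5. access H: MISS. Cache: [Y O H]
  6. access O: HIT. Next use of O: step 16. Cache: [Y O H]
  7. access R: MISS. Cache: [Y O H R]
  8. access R: HIT. Next use of R: step 11. Cache: [Y O H R]
  9. access M: MISS. Cache: [Y O H R M]
  10. access Y: HIT. Next use of Y: step 13. Cache: [Y O H R M]
  11. access R: HIT. Next use of R: never. Cache: [Y O H R M]
  12. access H: HIT. Next use of H: never. Cache: [Y O H R M]
  13. access Y: HIT. Next use of Y: never. Cache: [Y O H R M]
  14. access M: HIT. Next use of M: step 15. Cache: [Y O H R M]
  15. access M: HIT. Next use of M: step 17. Cache: [Y O H R M]
  16. access O: HIT. Next use of O: step 18. Cache: [Y O H R M]
  17. access M: HIT. Next use of M: never. Cache: [Y O H R M]
  18. access O: HIT. Next use of O: never. Cache: [Y O H R M]
  19. access B: MISS, evict Y (next use: never). Cache: [O H R M B]
Total: 13 hits, 6 misses, 1 evictions

Answer: 1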